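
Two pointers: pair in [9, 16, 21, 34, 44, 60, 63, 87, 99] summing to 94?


lo=0(9)+hi=8(99)=108
lo=0(9)+hi=7(87)=96
lo=0(9)+hi=6(63)=72
lo=1(16)+hi=6(63)=79
lo=2(21)+hi=6(63)=84
lo=3(34)+hi=6(63)=97
lo=3(34)+hi=5(60)=94

Yes: 34+60=94


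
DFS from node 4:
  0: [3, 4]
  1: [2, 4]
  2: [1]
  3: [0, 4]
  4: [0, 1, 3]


Visit 4, push [3, 1, 0]
Visit 0, push [3]
Visit 3, push []
Visit 1, push [2]
Visit 2, push []

DFS order: [4, 0, 3, 1, 2]


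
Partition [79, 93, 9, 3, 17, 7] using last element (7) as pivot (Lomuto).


Pivot: 7
  3 <= 7: swap -> [3, 93, 9, 79, 17, 7]
Place pivot at 1: [3, 7, 9, 79, 17, 93]

Partitioned: [3, 7, 9, 79, 17, 93]


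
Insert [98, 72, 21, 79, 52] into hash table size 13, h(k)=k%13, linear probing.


Insert 98: h=7 -> slot 7
Insert 72: h=7, 1 probes -> slot 8
Insert 21: h=8, 1 probes -> slot 9
Insert 79: h=1 -> slot 1
Insert 52: h=0 -> slot 0

Table: [52, 79, None, None, None, None, None, 98, 72, 21, None, None, None]


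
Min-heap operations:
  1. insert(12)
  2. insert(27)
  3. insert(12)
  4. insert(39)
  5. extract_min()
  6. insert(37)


insert(12) -> [12]
insert(27) -> [12, 27]
insert(12) -> [12, 27, 12]
insert(39) -> [12, 27, 12, 39]
extract_min()->12, [12, 27, 39]
insert(37) -> [12, 27, 39, 37]

Final heap: [12, 27, 39, 37]


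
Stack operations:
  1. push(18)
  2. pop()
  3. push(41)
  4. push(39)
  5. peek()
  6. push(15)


push(18) -> [18]
pop()->18, []
push(41) -> [41]
push(39) -> [41, 39]
peek()->39
push(15) -> [41, 39, 15]

Final stack: [41, 39, 15]


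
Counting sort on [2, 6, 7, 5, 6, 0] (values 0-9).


Input: [2, 6, 7, 5, 6, 0]
Counts: [1, 0, 1, 0, 0, 1, 2, 1, 0, 0]

Sorted: [0, 2, 5, 6, 6, 7]


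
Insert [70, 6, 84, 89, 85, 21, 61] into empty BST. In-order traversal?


Insert 70: root
Insert 6: L from 70
Insert 84: R from 70
Insert 89: R from 70 -> R from 84
Insert 85: R from 70 -> R from 84 -> L from 89
Insert 21: L from 70 -> R from 6
Insert 61: L from 70 -> R from 6 -> R from 21

In-order: [6, 21, 61, 70, 84, 85, 89]


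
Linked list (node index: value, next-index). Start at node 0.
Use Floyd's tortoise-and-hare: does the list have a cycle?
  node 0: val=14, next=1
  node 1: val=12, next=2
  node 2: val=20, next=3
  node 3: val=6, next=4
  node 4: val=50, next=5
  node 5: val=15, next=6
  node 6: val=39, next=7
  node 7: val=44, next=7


Floyd's tortoise (slow, +1) and hare (fast, +2):
  init: slow=0, fast=0
  step 1: slow=1, fast=2
  step 2: slow=2, fast=4
  step 3: slow=3, fast=6
  step 4: slow=4, fast=7
  step 5: slow=5, fast=7
  step 6: slow=6, fast=7
  step 7: slow=7, fast=7
  slow == fast at node 7: cycle detected

Cycle: yes


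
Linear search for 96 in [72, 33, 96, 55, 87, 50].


i=0: 72!=96
i=1: 33!=96
i=2: 96==96 found!

Found at 2, 3 comps


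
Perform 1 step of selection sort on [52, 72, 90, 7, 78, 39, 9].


Initial: [52, 72, 90, 7, 78, 39, 9]
Step 1: min=7 at 3
  Swap: [7, 72, 90, 52, 78, 39, 9]

After 1 step: [7, 72, 90, 52, 78, 39, 9]


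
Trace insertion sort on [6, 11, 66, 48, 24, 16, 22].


Initial: [6, 11, 66, 48, 24, 16, 22]
Insert 11: [6, 11, 66, 48, 24, 16, 22]
Insert 66: [6, 11, 66, 48, 24, 16, 22]
Insert 48: [6, 11, 48, 66, 24, 16, 22]
Insert 24: [6, 11, 24, 48, 66, 16, 22]
Insert 16: [6, 11, 16, 24, 48, 66, 22]
Insert 22: [6, 11, 16, 22, 24, 48, 66]

Sorted: [6, 11, 16, 22, 24, 48, 66]


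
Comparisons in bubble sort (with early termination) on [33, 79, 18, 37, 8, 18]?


Algorithm: bubble sort (with early termination)
Input: [33, 79, 18, 37, 8, 18]
Sorted: [8, 18, 18, 33, 37, 79]

15


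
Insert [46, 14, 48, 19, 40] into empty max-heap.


Insert 46: [46]
Insert 14: [46, 14]
Insert 48: [48, 14, 46]
Insert 19: [48, 19, 46, 14]
Insert 40: [48, 40, 46, 14, 19]

Final heap: [48, 40, 46, 14, 19]


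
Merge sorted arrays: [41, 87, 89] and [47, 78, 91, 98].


Take 41 from A
Take 47 from B
Take 78 from B
Take 87 from A
Take 89 from A

Merged: [41, 47, 78, 87, 89, 91, 98]


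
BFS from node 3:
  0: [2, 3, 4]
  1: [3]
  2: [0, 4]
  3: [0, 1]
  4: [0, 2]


Visit 3, enqueue [0, 1]
Visit 0, enqueue [2, 4]
Visit 1, enqueue []
Visit 2, enqueue []
Visit 4, enqueue []

BFS order: [3, 0, 1, 2, 4]


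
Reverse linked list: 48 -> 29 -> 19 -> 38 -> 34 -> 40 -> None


Step 1: curr=48, set curr.next=prev(None) | reversed so far: 48
Step 2: curr=29, set curr.next=prev(48) | reversed so far: 29 -> 48
Step 3: curr=19, set curr.next=prev(29) | reversed so far: 19 -> 29 -> 48
Step 4: curr=38, set curr.next=prev(19) | reversed so far: 38 -> 19 -> 29 -> 48
Step 5: curr=34, set curr.next=prev(38) | reversed so far: 34 -> 38 -> 19 -> 29 -> 48
Step 6: curr=40, set curr.next=prev(34) | reversed so far: 40 -> 34 -> 38 -> 19 -> 29 -> 48

40 -> 34 -> 38 -> 19 -> 29 -> 48 -> None


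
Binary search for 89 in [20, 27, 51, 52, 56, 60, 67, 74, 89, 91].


Step 1: lo=0, hi=9, mid=4, val=56
Step 2: lo=5, hi=9, mid=7, val=74
Step 3: lo=8, hi=9, mid=8, val=89

Found at index 8


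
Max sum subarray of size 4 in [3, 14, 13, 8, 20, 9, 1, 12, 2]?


[0:4]: 38
[1:5]: 55
[2:6]: 50
[3:7]: 38
[4:8]: 42
[5:9]: 24

Max: 55 at [1:5]


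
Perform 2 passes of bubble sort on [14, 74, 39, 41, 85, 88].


Initial: [14, 74, 39, 41, 85, 88]
Pass 1: [14, 39, 41, 74, 85, 88] (2 swaps)
Pass 2: [14, 39, 41, 74, 85, 88] (0 swaps)

After 2 passes: [14, 39, 41, 74, 85, 88]


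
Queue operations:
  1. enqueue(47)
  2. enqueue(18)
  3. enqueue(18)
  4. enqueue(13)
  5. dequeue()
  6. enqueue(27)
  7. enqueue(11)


enqueue(47) -> [47]
enqueue(18) -> [47, 18]
enqueue(18) -> [47, 18, 18]
enqueue(13) -> [47, 18, 18, 13]
dequeue()->47, [18, 18, 13]
enqueue(27) -> [18, 18, 13, 27]
enqueue(11) -> [18, 18, 13, 27, 11]

Final queue: [18, 18, 13, 27, 11]


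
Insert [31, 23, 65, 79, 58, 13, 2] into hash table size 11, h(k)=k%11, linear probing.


Insert 31: h=9 -> slot 9
Insert 23: h=1 -> slot 1
Insert 65: h=10 -> slot 10
Insert 79: h=2 -> slot 2
Insert 58: h=3 -> slot 3
Insert 13: h=2, 2 probes -> slot 4
Insert 2: h=2, 3 probes -> slot 5

Table: [None, 23, 79, 58, 13, 2, None, None, None, 31, 65]


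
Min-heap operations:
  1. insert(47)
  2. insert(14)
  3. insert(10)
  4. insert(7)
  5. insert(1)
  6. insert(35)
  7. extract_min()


insert(47) -> [47]
insert(14) -> [14, 47]
insert(10) -> [10, 47, 14]
insert(7) -> [7, 10, 14, 47]
insert(1) -> [1, 7, 14, 47, 10]
insert(35) -> [1, 7, 14, 47, 10, 35]
extract_min()->1, [7, 10, 14, 47, 35]

Final heap: [7, 10, 14, 47, 35]


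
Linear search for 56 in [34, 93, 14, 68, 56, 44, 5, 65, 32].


i=0: 34!=56
i=1: 93!=56
i=2: 14!=56
i=3: 68!=56
i=4: 56==56 found!

Found at 4, 5 comps


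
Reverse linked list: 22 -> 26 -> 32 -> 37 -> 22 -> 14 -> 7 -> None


Step 1: curr=22, set curr.next=prev(None) | reversed so far: 22
Step 2: curr=26, set curr.next=prev(22) | reversed so far: 26 -> 22
Step 3: curr=32, set curr.next=prev(26) | reversed so far: 32 -> 26 -> 22
Step 4: curr=37, set curr.next=prev(32) | reversed so far: 37 -> 32 -> 26 -> 22
Step 5: curr=22, set curr.next=prev(37) | reversed so far: 22 -> 37 -> 32 -> 26 -> 22
Step 6: curr=14, set curr.next=prev(22) | reversed so far: 14 -> 22 -> 37 -> 32 -> 26 -> 22
Step 7: curr=7, set curr.next=prev(14) | reversed so far: 7 -> 14 -> 22 -> 37 -> 32 -> 26 -> 22

7 -> 14 -> 22 -> 37 -> 32 -> 26 -> 22 -> None


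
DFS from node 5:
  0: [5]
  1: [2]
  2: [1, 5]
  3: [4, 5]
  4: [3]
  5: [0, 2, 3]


Visit 5, push [3, 2, 0]
Visit 0, push []
Visit 2, push [1]
Visit 1, push []
Visit 3, push [4]
Visit 4, push []

DFS order: [5, 0, 2, 1, 3, 4]


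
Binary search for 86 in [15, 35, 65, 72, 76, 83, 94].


Step 1: lo=0, hi=6, mid=3, val=72
Step 2: lo=4, hi=6, mid=5, val=83
Step 3: lo=6, hi=6, mid=6, val=94

Not found


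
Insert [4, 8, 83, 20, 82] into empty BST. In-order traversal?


Insert 4: root
Insert 8: R from 4
Insert 83: R from 4 -> R from 8
Insert 20: R from 4 -> R from 8 -> L from 83
Insert 82: R from 4 -> R from 8 -> L from 83 -> R from 20

In-order: [4, 8, 20, 82, 83]


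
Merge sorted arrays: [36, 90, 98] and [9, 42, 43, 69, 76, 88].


Take 9 from B
Take 36 from A
Take 42 from B
Take 43 from B
Take 69 from B
Take 76 from B
Take 88 from B

Merged: [9, 36, 42, 43, 69, 76, 88, 90, 98]


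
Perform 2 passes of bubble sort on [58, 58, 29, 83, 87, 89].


Initial: [58, 58, 29, 83, 87, 89]
Pass 1: [58, 29, 58, 83, 87, 89] (1 swaps)
Pass 2: [29, 58, 58, 83, 87, 89] (1 swaps)

After 2 passes: [29, 58, 58, 83, 87, 89]


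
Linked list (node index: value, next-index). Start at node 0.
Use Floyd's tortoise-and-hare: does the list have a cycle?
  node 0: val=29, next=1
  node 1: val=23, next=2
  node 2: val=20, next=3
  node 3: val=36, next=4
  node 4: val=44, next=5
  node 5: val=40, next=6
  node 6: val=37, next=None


Floyd's tortoise (slow, +1) and hare (fast, +2):
  init: slow=0, fast=0
  step 1: slow=1, fast=2
  step 2: slow=2, fast=4
  step 3: slow=3, fast=6
  step 4: fast -> None, no cycle

Cycle: no


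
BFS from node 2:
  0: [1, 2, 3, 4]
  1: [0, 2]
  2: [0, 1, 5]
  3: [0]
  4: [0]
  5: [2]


Visit 2, enqueue [0, 1, 5]
Visit 0, enqueue [3, 4]
Visit 1, enqueue []
Visit 5, enqueue []
Visit 3, enqueue []
Visit 4, enqueue []

BFS order: [2, 0, 1, 5, 3, 4]


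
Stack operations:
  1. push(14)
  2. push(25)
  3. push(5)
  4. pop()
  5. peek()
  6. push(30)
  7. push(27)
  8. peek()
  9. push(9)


push(14) -> [14]
push(25) -> [14, 25]
push(5) -> [14, 25, 5]
pop()->5, [14, 25]
peek()->25
push(30) -> [14, 25, 30]
push(27) -> [14, 25, 30, 27]
peek()->27
push(9) -> [14, 25, 30, 27, 9]

Final stack: [14, 25, 30, 27, 9]


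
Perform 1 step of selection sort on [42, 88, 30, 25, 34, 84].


Initial: [42, 88, 30, 25, 34, 84]
Step 1: min=25 at 3
  Swap: [25, 88, 30, 42, 34, 84]

After 1 step: [25, 88, 30, 42, 34, 84]


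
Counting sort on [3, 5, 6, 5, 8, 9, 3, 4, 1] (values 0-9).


Input: [3, 5, 6, 5, 8, 9, 3, 4, 1]
Counts: [0, 1, 0, 2, 1, 2, 1, 0, 1, 1]

Sorted: [1, 3, 3, 4, 5, 5, 6, 8, 9]


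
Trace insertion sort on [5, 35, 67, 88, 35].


Initial: [5, 35, 67, 88, 35]
Insert 35: [5, 35, 67, 88, 35]
Insert 67: [5, 35, 67, 88, 35]
Insert 88: [5, 35, 67, 88, 35]
Insert 35: [5, 35, 35, 67, 88]

Sorted: [5, 35, 35, 67, 88]


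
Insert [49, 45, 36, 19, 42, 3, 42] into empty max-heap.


Insert 49: [49]
Insert 45: [49, 45]
Insert 36: [49, 45, 36]
Insert 19: [49, 45, 36, 19]
Insert 42: [49, 45, 36, 19, 42]
Insert 3: [49, 45, 36, 19, 42, 3]
Insert 42: [49, 45, 42, 19, 42, 3, 36]

Final heap: [49, 45, 42, 19, 42, 3, 36]


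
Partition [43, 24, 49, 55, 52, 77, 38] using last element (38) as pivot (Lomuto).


Pivot: 38
  24 <= 38: swap -> [24, 43, 49, 55, 52, 77, 38]
Place pivot at 1: [24, 38, 49, 55, 52, 77, 43]

Partitioned: [24, 38, 49, 55, 52, 77, 43]


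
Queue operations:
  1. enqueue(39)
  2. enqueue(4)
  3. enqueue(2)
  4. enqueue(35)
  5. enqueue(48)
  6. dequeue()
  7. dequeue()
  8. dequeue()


enqueue(39) -> [39]
enqueue(4) -> [39, 4]
enqueue(2) -> [39, 4, 2]
enqueue(35) -> [39, 4, 2, 35]
enqueue(48) -> [39, 4, 2, 35, 48]
dequeue()->39, [4, 2, 35, 48]
dequeue()->4, [2, 35, 48]
dequeue()->2, [35, 48]

Final queue: [35, 48]


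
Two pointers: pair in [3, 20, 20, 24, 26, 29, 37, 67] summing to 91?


lo=0(3)+hi=7(67)=70
lo=1(20)+hi=7(67)=87
lo=2(20)+hi=7(67)=87
lo=3(24)+hi=7(67)=91

Yes: 24+67=91


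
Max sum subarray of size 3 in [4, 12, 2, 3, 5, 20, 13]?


[0:3]: 18
[1:4]: 17
[2:5]: 10
[3:6]: 28
[4:7]: 38

Max: 38 at [4:7]


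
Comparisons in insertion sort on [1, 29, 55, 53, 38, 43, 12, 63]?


Algorithm: insertion sort
Input: [1, 29, 55, 53, 38, 43, 12, 63]
Sorted: [1, 12, 29, 38, 43, 53, 55, 63]

17


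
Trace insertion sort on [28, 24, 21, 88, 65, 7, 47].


Initial: [28, 24, 21, 88, 65, 7, 47]
Insert 24: [24, 28, 21, 88, 65, 7, 47]
Insert 21: [21, 24, 28, 88, 65, 7, 47]
Insert 88: [21, 24, 28, 88, 65, 7, 47]
Insert 65: [21, 24, 28, 65, 88, 7, 47]
Insert 7: [7, 21, 24, 28, 65, 88, 47]
Insert 47: [7, 21, 24, 28, 47, 65, 88]

Sorted: [7, 21, 24, 28, 47, 65, 88]


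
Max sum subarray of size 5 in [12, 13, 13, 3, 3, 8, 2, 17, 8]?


[0:5]: 44
[1:6]: 40
[2:7]: 29
[3:8]: 33
[4:9]: 38

Max: 44 at [0:5]


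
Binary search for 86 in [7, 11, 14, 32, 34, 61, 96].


Step 1: lo=0, hi=6, mid=3, val=32
Step 2: lo=4, hi=6, mid=5, val=61
Step 3: lo=6, hi=6, mid=6, val=96

Not found


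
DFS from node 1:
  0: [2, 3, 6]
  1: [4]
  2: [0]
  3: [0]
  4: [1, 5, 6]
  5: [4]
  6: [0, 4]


Visit 1, push [4]
Visit 4, push [6, 5]
Visit 5, push []
Visit 6, push [0]
Visit 0, push [3, 2]
Visit 2, push []
Visit 3, push []

DFS order: [1, 4, 5, 6, 0, 2, 3]


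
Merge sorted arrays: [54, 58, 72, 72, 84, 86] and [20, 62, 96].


Take 20 from B
Take 54 from A
Take 58 from A
Take 62 from B
Take 72 from A
Take 72 from A
Take 84 from A
Take 86 from A

Merged: [20, 54, 58, 62, 72, 72, 84, 86, 96]


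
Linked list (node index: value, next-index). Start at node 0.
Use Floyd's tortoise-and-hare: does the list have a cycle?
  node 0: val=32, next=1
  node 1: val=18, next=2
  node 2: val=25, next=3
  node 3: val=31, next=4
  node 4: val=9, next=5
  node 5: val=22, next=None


Floyd's tortoise (slow, +1) and hare (fast, +2):
  init: slow=0, fast=0
  step 1: slow=1, fast=2
  step 2: slow=2, fast=4
  step 3: fast 4->5->None, no cycle

Cycle: no


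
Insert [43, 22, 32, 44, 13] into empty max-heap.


Insert 43: [43]
Insert 22: [43, 22]
Insert 32: [43, 22, 32]
Insert 44: [44, 43, 32, 22]
Insert 13: [44, 43, 32, 22, 13]

Final heap: [44, 43, 32, 22, 13]


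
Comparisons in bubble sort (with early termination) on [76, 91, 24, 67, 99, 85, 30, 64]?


Algorithm: bubble sort (with early termination)
Input: [76, 91, 24, 67, 99, 85, 30, 64]
Sorted: [24, 30, 64, 67, 76, 85, 91, 99]

27


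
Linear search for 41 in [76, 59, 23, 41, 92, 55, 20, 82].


i=0: 76!=41
i=1: 59!=41
i=2: 23!=41
i=3: 41==41 found!

Found at 3, 4 comps


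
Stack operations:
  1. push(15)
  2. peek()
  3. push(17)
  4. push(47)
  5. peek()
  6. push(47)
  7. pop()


push(15) -> [15]
peek()->15
push(17) -> [15, 17]
push(47) -> [15, 17, 47]
peek()->47
push(47) -> [15, 17, 47, 47]
pop()->47, [15, 17, 47]

Final stack: [15, 17, 47]


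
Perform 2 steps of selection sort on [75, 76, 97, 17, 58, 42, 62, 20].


Initial: [75, 76, 97, 17, 58, 42, 62, 20]
Step 1: min=17 at 3
  Swap: [17, 76, 97, 75, 58, 42, 62, 20]
Step 2: min=20 at 7
  Swap: [17, 20, 97, 75, 58, 42, 62, 76]

After 2 steps: [17, 20, 97, 75, 58, 42, 62, 76]


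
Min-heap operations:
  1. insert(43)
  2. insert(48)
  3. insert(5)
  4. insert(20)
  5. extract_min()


insert(43) -> [43]
insert(48) -> [43, 48]
insert(5) -> [5, 48, 43]
insert(20) -> [5, 20, 43, 48]
extract_min()->5, [20, 48, 43]

Final heap: [20, 48, 43]


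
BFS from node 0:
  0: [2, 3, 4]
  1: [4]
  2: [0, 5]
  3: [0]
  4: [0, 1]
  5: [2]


Visit 0, enqueue [2, 3, 4]
Visit 2, enqueue [5]
Visit 3, enqueue []
Visit 4, enqueue [1]
Visit 5, enqueue []
Visit 1, enqueue []

BFS order: [0, 2, 3, 4, 5, 1]


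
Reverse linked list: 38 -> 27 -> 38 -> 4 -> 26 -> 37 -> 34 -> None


Step 1: curr=38, set curr.next=prev(None) | reversed so far: 38
Step 2: curr=27, set curr.next=prev(38) | reversed so far: 27 -> 38
Step 3: curr=38, set curr.next=prev(27) | reversed so far: 38 -> 27 -> 38
Step 4: curr=4, set curr.next=prev(38) | reversed so far: 4 -> 38 -> 27 -> 38
Step 5: curr=26, set curr.next=prev(4) | reversed so far: 26 -> 4 -> 38 -> 27 -> 38
Step 6: curr=37, set curr.next=prev(26) | reversed so far: 37 -> 26 -> 4 -> 38 -> 27 -> 38
Step 7: curr=34, set curr.next=prev(37) | reversed so far: 34 -> 37 -> 26 -> 4 -> 38 -> 27 -> 38

34 -> 37 -> 26 -> 4 -> 38 -> 27 -> 38 -> None


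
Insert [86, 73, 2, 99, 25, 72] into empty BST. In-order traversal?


Insert 86: root
Insert 73: L from 86
Insert 2: L from 86 -> L from 73
Insert 99: R from 86
Insert 25: L from 86 -> L from 73 -> R from 2
Insert 72: L from 86 -> L from 73 -> R from 2 -> R from 25

In-order: [2, 25, 72, 73, 86, 99]


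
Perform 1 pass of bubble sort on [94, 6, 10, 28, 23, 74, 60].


Initial: [94, 6, 10, 28, 23, 74, 60]
Pass 1: [6, 10, 28, 23, 74, 60, 94] (6 swaps)

After 1 pass: [6, 10, 28, 23, 74, 60, 94]


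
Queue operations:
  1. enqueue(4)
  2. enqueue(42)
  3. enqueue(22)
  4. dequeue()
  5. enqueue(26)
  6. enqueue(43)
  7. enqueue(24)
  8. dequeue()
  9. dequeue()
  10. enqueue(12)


enqueue(4) -> [4]
enqueue(42) -> [4, 42]
enqueue(22) -> [4, 42, 22]
dequeue()->4, [42, 22]
enqueue(26) -> [42, 22, 26]
enqueue(43) -> [42, 22, 26, 43]
enqueue(24) -> [42, 22, 26, 43, 24]
dequeue()->42, [22, 26, 43, 24]
dequeue()->22, [26, 43, 24]
enqueue(12) -> [26, 43, 24, 12]

Final queue: [26, 43, 24, 12]


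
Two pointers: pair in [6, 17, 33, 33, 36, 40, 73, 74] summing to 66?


lo=0(6)+hi=7(74)=80
lo=0(6)+hi=6(73)=79
lo=0(6)+hi=5(40)=46
lo=1(17)+hi=5(40)=57
lo=2(33)+hi=5(40)=73
lo=2(33)+hi=4(36)=69
lo=2(33)+hi=3(33)=66

Yes: 33+33=66


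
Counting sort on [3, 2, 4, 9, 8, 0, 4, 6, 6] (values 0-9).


Input: [3, 2, 4, 9, 8, 0, 4, 6, 6]
Counts: [1, 0, 1, 1, 2, 0, 2, 0, 1, 1]

Sorted: [0, 2, 3, 4, 4, 6, 6, 8, 9]


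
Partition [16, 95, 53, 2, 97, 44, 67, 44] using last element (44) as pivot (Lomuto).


Pivot: 44
  16 <= 44: advance i (no swap)
  2 <= 44: swap -> [16, 2, 53, 95, 97, 44, 67, 44]
  44 <= 44: swap -> [16, 2, 44, 95, 97, 53, 67, 44]
Place pivot at 3: [16, 2, 44, 44, 97, 53, 67, 95]

Partitioned: [16, 2, 44, 44, 97, 53, 67, 95]


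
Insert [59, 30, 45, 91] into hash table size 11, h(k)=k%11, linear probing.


Insert 59: h=4 -> slot 4
Insert 30: h=8 -> slot 8
Insert 45: h=1 -> slot 1
Insert 91: h=3 -> slot 3

Table: [None, 45, None, 91, 59, None, None, None, 30, None, None]


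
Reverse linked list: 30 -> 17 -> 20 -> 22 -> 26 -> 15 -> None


Step 1: curr=30, set curr.next=prev(None) | reversed so far: 30
Step 2: curr=17, set curr.next=prev(30) | reversed so far: 17 -> 30
Step 3: curr=20, set curr.next=prev(17) | reversed so far: 20 -> 17 -> 30
Step 4: curr=22, set curr.next=prev(20) | reversed so far: 22 -> 20 -> 17 -> 30
Step 5: curr=26, set curr.next=prev(22) | reversed so far: 26 -> 22 -> 20 -> 17 -> 30
Step 6: curr=15, set curr.next=prev(26) | reversed so far: 15 -> 26 -> 22 -> 20 -> 17 -> 30

15 -> 26 -> 22 -> 20 -> 17 -> 30 -> None


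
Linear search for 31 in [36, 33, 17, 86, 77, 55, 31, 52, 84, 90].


i=0: 36!=31
i=1: 33!=31
i=2: 17!=31
i=3: 86!=31
i=4: 77!=31
i=5: 55!=31
i=6: 31==31 found!

Found at 6, 7 comps


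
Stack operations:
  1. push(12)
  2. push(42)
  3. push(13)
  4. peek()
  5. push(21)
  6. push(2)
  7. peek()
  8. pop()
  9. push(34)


push(12) -> [12]
push(42) -> [12, 42]
push(13) -> [12, 42, 13]
peek()->13
push(21) -> [12, 42, 13, 21]
push(2) -> [12, 42, 13, 21, 2]
peek()->2
pop()->2, [12, 42, 13, 21]
push(34) -> [12, 42, 13, 21, 34]

Final stack: [12, 42, 13, 21, 34]


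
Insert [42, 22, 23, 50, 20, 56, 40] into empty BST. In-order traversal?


Insert 42: root
Insert 22: L from 42
Insert 23: L from 42 -> R from 22
Insert 50: R from 42
Insert 20: L from 42 -> L from 22
Insert 56: R from 42 -> R from 50
Insert 40: L from 42 -> R from 22 -> R from 23

In-order: [20, 22, 23, 40, 42, 50, 56]


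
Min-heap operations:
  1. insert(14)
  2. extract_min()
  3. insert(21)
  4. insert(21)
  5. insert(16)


insert(14) -> [14]
extract_min()->14, []
insert(21) -> [21]
insert(21) -> [21, 21]
insert(16) -> [16, 21, 21]

Final heap: [16, 21, 21]


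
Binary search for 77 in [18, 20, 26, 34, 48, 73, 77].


Step 1: lo=0, hi=6, mid=3, val=34
Step 2: lo=4, hi=6, mid=5, val=73
Step 3: lo=6, hi=6, mid=6, val=77

Found at index 6


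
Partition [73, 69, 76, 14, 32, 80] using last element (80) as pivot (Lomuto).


Pivot: 80
  73 <= 80: advance i (no swap)
  69 <= 80: advance i (no swap)
  76 <= 80: advance i (no swap)
  14 <= 80: advance i (no swap)
  32 <= 80: advance i (no swap)
Place pivot at 5: [73, 69, 76, 14, 32, 80]

Partitioned: [73, 69, 76, 14, 32, 80]


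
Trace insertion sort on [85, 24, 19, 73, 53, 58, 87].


Initial: [85, 24, 19, 73, 53, 58, 87]
Insert 24: [24, 85, 19, 73, 53, 58, 87]
Insert 19: [19, 24, 85, 73, 53, 58, 87]
Insert 73: [19, 24, 73, 85, 53, 58, 87]
Insert 53: [19, 24, 53, 73, 85, 58, 87]
Insert 58: [19, 24, 53, 58, 73, 85, 87]
Insert 87: [19, 24, 53, 58, 73, 85, 87]

Sorted: [19, 24, 53, 58, 73, 85, 87]


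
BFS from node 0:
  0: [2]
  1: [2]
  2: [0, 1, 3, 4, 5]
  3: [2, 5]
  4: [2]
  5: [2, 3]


Visit 0, enqueue [2]
Visit 2, enqueue [1, 3, 4, 5]
Visit 1, enqueue []
Visit 3, enqueue []
Visit 4, enqueue []
Visit 5, enqueue []

BFS order: [0, 2, 1, 3, 4, 5]


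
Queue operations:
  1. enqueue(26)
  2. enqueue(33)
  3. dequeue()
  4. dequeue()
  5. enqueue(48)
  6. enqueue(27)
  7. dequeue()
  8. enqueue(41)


enqueue(26) -> [26]
enqueue(33) -> [26, 33]
dequeue()->26, [33]
dequeue()->33, []
enqueue(48) -> [48]
enqueue(27) -> [48, 27]
dequeue()->48, [27]
enqueue(41) -> [27, 41]

Final queue: [27, 41]


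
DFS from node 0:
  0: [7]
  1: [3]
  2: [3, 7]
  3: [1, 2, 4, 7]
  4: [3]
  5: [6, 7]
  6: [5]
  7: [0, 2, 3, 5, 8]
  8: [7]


Visit 0, push [7]
Visit 7, push [8, 5, 3, 2]
Visit 2, push [3]
Visit 3, push [4, 1]
Visit 1, push []
Visit 4, push []
Visit 5, push [6]
Visit 6, push []
Visit 8, push []

DFS order: [0, 7, 2, 3, 1, 4, 5, 6, 8]


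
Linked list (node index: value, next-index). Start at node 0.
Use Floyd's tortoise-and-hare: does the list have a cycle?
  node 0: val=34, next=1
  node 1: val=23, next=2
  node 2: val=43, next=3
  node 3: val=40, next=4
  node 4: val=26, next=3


Floyd's tortoise (slow, +1) and hare (fast, +2):
  init: slow=0, fast=0
  step 1: slow=1, fast=2
  step 2: slow=2, fast=4
  step 3: slow=3, fast=4
  step 4: slow=4, fast=4
  slow == fast at node 4: cycle detected

Cycle: yes


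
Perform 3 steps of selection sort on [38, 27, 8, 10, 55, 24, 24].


Initial: [38, 27, 8, 10, 55, 24, 24]
Step 1: min=8 at 2
  Swap: [8, 27, 38, 10, 55, 24, 24]
Step 2: min=10 at 3
  Swap: [8, 10, 38, 27, 55, 24, 24]
Step 3: min=24 at 5
  Swap: [8, 10, 24, 27, 55, 38, 24]

After 3 steps: [8, 10, 24, 27, 55, 38, 24]


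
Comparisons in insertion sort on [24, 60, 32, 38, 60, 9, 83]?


Algorithm: insertion sort
Input: [24, 60, 32, 38, 60, 9, 83]
Sorted: [9, 24, 32, 38, 60, 60, 83]

12


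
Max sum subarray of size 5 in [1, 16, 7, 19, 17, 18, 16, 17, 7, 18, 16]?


[0:5]: 60
[1:6]: 77
[2:7]: 77
[3:8]: 87
[4:9]: 75
[5:10]: 76
[6:11]: 74

Max: 87 at [3:8]


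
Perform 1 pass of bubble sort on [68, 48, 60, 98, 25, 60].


Initial: [68, 48, 60, 98, 25, 60]
Pass 1: [48, 60, 68, 25, 60, 98] (4 swaps)

After 1 pass: [48, 60, 68, 25, 60, 98]


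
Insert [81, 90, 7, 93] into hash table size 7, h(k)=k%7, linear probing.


Insert 81: h=4 -> slot 4
Insert 90: h=6 -> slot 6
Insert 7: h=0 -> slot 0
Insert 93: h=2 -> slot 2

Table: [7, None, 93, None, 81, None, 90]


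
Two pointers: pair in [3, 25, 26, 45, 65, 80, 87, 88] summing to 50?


lo=0(3)+hi=7(88)=91
lo=0(3)+hi=6(87)=90
lo=0(3)+hi=5(80)=83
lo=0(3)+hi=4(65)=68
lo=0(3)+hi=3(45)=48
lo=1(25)+hi=3(45)=70
lo=1(25)+hi=2(26)=51

No pair found


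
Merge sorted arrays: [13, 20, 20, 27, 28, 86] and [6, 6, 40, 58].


Take 6 from B
Take 6 from B
Take 13 from A
Take 20 from A
Take 20 from A
Take 27 from A
Take 28 from A
Take 40 from B
Take 58 from B

Merged: [6, 6, 13, 20, 20, 27, 28, 40, 58, 86]


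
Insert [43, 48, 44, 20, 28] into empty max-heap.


Insert 43: [43]
Insert 48: [48, 43]
Insert 44: [48, 43, 44]
Insert 20: [48, 43, 44, 20]
Insert 28: [48, 43, 44, 20, 28]

Final heap: [48, 43, 44, 20, 28]


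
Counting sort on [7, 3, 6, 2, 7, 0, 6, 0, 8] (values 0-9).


Input: [7, 3, 6, 2, 7, 0, 6, 0, 8]
Counts: [2, 0, 1, 1, 0, 0, 2, 2, 1, 0]

Sorted: [0, 0, 2, 3, 6, 6, 7, 7, 8]


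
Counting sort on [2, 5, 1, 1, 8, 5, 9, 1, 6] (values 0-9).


Input: [2, 5, 1, 1, 8, 5, 9, 1, 6]
Counts: [0, 3, 1, 0, 0, 2, 1, 0, 1, 1]

Sorted: [1, 1, 1, 2, 5, 5, 6, 8, 9]


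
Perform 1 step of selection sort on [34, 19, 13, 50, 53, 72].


Initial: [34, 19, 13, 50, 53, 72]
Step 1: min=13 at 2
  Swap: [13, 19, 34, 50, 53, 72]

After 1 step: [13, 19, 34, 50, 53, 72]


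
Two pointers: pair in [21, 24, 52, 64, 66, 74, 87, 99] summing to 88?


lo=0(21)+hi=7(99)=120
lo=0(21)+hi=6(87)=108
lo=0(21)+hi=5(74)=95
lo=0(21)+hi=4(66)=87
lo=1(24)+hi=4(66)=90
lo=1(24)+hi=3(64)=88

Yes: 24+64=88


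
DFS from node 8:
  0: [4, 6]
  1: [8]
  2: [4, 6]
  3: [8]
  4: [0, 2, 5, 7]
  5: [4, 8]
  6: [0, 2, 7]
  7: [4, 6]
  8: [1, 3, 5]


Visit 8, push [5, 3, 1]
Visit 1, push []
Visit 3, push []
Visit 5, push [4]
Visit 4, push [7, 2, 0]
Visit 0, push [6]
Visit 6, push [7, 2]
Visit 2, push []
Visit 7, push []

DFS order: [8, 1, 3, 5, 4, 0, 6, 2, 7]


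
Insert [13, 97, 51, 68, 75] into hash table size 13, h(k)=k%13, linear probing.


Insert 13: h=0 -> slot 0
Insert 97: h=6 -> slot 6
Insert 51: h=12 -> slot 12
Insert 68: h=3 -> slot 3
Insert 75: h=10 -> slot 10

Table: [13, None, None, 68, None, None, 97, None, None, None, 75, None, 51]


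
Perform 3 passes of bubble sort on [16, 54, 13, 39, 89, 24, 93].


Initial: [16, 54, 13, 39, 89, 24, 93]
Pass 1: [16, 13, 39, 54, 24, 89, 93] (3 swaps)
Pass 2: [13, 16, 39, 24, 54, 89, 93] (2 swaps)
Pass 3: [13, 16, 24, 39, 54, 89, 93] (1 swaps)

After 3 passes: [13, 16, 24, 39, 54, 89, 93]


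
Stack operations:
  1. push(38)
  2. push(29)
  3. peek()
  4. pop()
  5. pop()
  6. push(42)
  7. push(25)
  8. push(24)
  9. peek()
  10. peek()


push(38) -> [38]
push(29) -> [38, 29]
peek()->29
pop()->29, [38]
pop()->38, []
push(42) -> [42]
push(25) -> [42, 25]
push(24) -> [42, 25, 24]
peek()->24
peek()->24

Final stack: [42, 25, 24]


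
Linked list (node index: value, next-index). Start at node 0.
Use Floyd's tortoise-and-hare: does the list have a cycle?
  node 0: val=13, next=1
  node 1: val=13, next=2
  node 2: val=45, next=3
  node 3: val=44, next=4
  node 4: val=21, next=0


Floyd's tortoise (slow, +1) and hare (fast, +2):
  init: slow=0, fast=0
  step 1: slow=1, fast=2
  step 2: slow=2, fast=4
  step 3: slow=3, fast=1
  step 4: slow=4, fast=3
  step 5: slow=0, fast=0
  slow == fast at node 0: cycle detected

Cycle: yes


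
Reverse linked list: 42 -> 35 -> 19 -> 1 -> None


Step 1: curr=42, set curr.next=prev(None) | reversed so far: 42
Step 2: curr=35, set curr.next=prev(42) | reversed so far: 35 -> 42
Step 3: curr=19, set curr.next=prev(35) | reversed so far: 19 -> 35 -> 42
Step 4: curr=1, set curr.next=prev(19) | reversed so far: 1 -> 19 -> 35 -> 42

1 -> 19 -> 35 -> 42 -> None


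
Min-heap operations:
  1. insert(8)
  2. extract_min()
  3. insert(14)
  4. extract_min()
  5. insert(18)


insert(8) -> [8]
extract_min()->8, []
insert(14) -> [14]
extract_min()->14, []
insert(18) -> [18]

Final heap: [18]


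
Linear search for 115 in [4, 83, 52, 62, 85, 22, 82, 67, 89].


i=0: 4!=115
i=1: 83!=115
i=2: 52!=115
i=3: 62!=115
i=4: 85!=115
i=5: 22!=115
i=6: 82!=115
i=7: 67!=115
i=8: 89!=115

Not found, 9 comps


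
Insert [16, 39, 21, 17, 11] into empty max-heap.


Insert 16: [16]
Insert 39: [39, 16]
Insert 21: [39, 16, 21]
Insert 17: [39, 17, 21, 16]
Insert 11: [39, 17, 21, 16, 11]

Final heap: [39, 17, 21, 16, 11]


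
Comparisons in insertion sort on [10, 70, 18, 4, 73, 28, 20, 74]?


Algorithm: insertion sort
Input: [10, 70, 18, 4, 73, 28, 20, 74]
Sorted: [4, 10, 18, 20, 28, 70, 73, 74]

15


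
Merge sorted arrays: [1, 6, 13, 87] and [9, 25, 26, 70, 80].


Take 1 from A
Take 6 from A
Take 9 from B
Take 13 from A
Take 25 from B
Take 26 from B
Take 70 from B
Take 80 from B

Merged: [1, 6, 9, 13, 25, 26, 70, 80, 87]


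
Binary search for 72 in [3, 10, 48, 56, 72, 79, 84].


Step 1: lo=0, hi=6, mid=3, val=56
Step 2: lo=4, hi=6, mid=5, val=79
Step 3: lo=4, hi=4, mid=4, val=72

Found at index 4


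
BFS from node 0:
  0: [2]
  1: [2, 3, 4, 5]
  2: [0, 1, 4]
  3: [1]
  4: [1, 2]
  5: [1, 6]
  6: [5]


Visit 0, enqueue [2]
Visit 2, enqueue [1, 4]
Visit 1, enqueue [3, 5]
Visit 4, enqueue []
Visit 3, enqueue []
Visit 5, enqueue [6]
Visit 6, enqueue []

BFS order: [0, 2, 1, 4, 3, 5, 6]


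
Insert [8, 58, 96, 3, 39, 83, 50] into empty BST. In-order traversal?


Insert 8: root
Insert 58: R from 8
Insert 96: R from 8 -> R from 58
Insert 3: L from 8
Insert 39: R from 8 -> L from 58
Insert 83: R from 8 -> R from 58 -> L from 96
Insert 50: R from 8 -> L from 58 -> R from 39

In-order: [3, 8, 39, 50, 58, 83, 96]


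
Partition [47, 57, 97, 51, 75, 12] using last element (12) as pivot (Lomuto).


Pivot: 12
Place pivot at 0: [12, 57, 97, 51, 75, 47]

Partitioned: [12, 57, 97, 51, 75, 47]


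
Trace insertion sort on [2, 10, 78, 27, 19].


Initial: [2, 10, 78, 27, 19]
Insert 10: [2, 10, 78, 27, 19]
Insert 78: [2, 10, 78, 27, 19]
Insert 27: [2, 10, 27, 78, 19]
Insert 19: [2, 10, 19, 27, 78]

Sorted: [2, 10, 19, 27, 78]


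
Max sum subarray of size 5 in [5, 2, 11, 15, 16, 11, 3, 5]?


[0:5]: 49
[1:6]: 55
[2:7]: 56
[3:8]: 50

Max: 56 at [2:7]


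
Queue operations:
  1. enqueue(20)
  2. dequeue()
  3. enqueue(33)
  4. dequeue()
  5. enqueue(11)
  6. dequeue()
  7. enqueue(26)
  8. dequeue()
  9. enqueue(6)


enqueue(20) -> [20]
dequeue()->20, []
enqueue(33) -> [33]
dequeue()->33, []
enqueue(11) -> [11]
dequeue()->11, []
enqueue(26) -> [26]
dequeue()->26, []
enqueue(6) -> [6]

Final queue: [6]


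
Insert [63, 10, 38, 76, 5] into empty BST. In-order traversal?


Insert 63: root
Insert 10: L from 63
Insert 38: L from 63 -> R from 10
Insert 76: R from 63
Insert 5: L from 63 -> L from 10

In-order: [5, 10, 38, 63, 76]


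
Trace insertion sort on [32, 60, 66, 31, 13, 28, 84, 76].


Initial: [32, 60, 66, 31, 13, 28, 84, 76]
Insert 60: [32, 60, 66, 31, 13, 28, 84, 76]
Insert 66: [32, 60, 66, 31, 13, 28, 84, 76]
Insert 31: [31, 32, 60, 66, 13, 28, 84, 76]
Insert 13: [13, 31, 32, 60, 66, 28, 84, 76]
Insert 28: [13, 28, 31, 32, 60, 66, 84, 76]
Insert 84: [13, 28, 31, 32, 60, 66, 84, 76]
Insert 76: [13, 28, 31, 32, 60, 66, 76, 84]

Sorted: [13, 28, 31, 32, 60, 66, 76, 84]


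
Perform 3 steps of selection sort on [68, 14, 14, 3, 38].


Initial: [68, 14, 14, 3, 38]
Step 1: min=3 at 3
  Swap: [3, 14, 14, 68, 38]
Step 2: min=14 at 1
  Swap: [3, 14, 14, 68, 38]
Step 3: min=14 at 2
  Swap: [3, 14, 14, 68, 38]

After 3 steps: [3, 14, 14, 68, 38]


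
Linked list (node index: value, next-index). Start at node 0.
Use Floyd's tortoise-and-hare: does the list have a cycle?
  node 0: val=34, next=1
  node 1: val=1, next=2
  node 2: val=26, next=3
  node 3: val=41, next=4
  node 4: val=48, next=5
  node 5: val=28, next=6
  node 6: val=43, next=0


Floyd's tortoise (slow, +1) and hare (fast, +2):
  init: slow=0, fast=0
  step 1: slow=1, fast=2
  step 2: slow=2, fast=4
  step 3: slow=3, fast=6
  step 4: slow=4, fast=1
  step 5: slow=5, fast=3
  step 6: slow=6, fast=5
  step 7: slow=0, fast=0
  slow == fast at node 0: cycle detected

Cycle: yes


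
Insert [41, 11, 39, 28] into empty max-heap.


Insert 41: [41]
Insert 11: [41, 11]
Insert 39: [41, 11, 39]
Insert 28: [41, 28, 39, 11]

Final heap: [41, 28, 39, 11]


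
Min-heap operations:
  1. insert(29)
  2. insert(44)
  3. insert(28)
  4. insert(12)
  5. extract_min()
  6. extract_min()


insert(29) -> [29]
insert(44) -> [29, 44]
insert(28) -> [28, 44, 29]
insert(12) -> [12, 28, 29, 44]
extract_min()->12, [28, 44, 29]
extract_min()->28, [29, 44]

Final heap: [29, 44]


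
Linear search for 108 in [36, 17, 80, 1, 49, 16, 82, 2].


i=0: 36!=108
i=1: 17!=108
i=2: 80!=108
i=3: 1!=108
i=4: 49!=108
i=5: 16!=108
i=6: 82!=108
i=7: 2!=108

Not found, 8 comps


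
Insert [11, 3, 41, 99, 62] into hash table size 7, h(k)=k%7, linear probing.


Insert 11: h=4 -> slot 4
Insert 3: h=3 -> slot 3
Insert 41: h=6 -> slot 6
Insert 99: h=1 -> slot 1
Insert 62: h=6, 1 probes -> slot 0

Table: [62, 99, None, 3, 11, None, 41]


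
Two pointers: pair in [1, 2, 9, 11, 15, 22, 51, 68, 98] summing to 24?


lo=0(1)+hi=8(98)=99
lo=0(1)+hi=7(68)=69
lo=0(1)+hi=6(51)=52
lo=0(1)+hi=5(22)=23
lo=1(2)+hi=5(22)=24

Yes: 2+22=24


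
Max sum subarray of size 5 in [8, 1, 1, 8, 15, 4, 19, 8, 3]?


[0:5]: 33
[1:6]: 29
[2:7]: 47
[3:8]: 54
[4:9]: 49

Max: 54 at [3:8]


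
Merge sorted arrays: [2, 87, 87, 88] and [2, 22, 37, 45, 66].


Take 2 from A
Take 2 from B
Take 22 from B
Take 37 from B
Take 45 from B
Take 66 from B

Merged: [2, 2, 22, 37, 45, 66, 87, 87, 88]


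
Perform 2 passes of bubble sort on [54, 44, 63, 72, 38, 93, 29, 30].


Initial: [54, 44, 63, 72, 38, 93, 29, 30]
Pass 1: [44, 54, 63, 38, 72, 29, 30, 93] (4 swaps)
Pass 2: [44, 54, 38, 63, 29, 30, 72, 93] (3 swaps)

After 2 passes: [44, 54, 38, 63, 29, 30, 72, 93]


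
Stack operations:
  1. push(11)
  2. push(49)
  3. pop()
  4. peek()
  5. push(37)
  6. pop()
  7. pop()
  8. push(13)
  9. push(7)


push(11) -> [11]
push(49) -> [11, 49]
pop()->49, [11]
peek()->11
push(37) -> [11, 37]
pop()->37, [11]
pop()->11, []
push(13) -> [13]
push(7) -> [13, 7]

Final stack: [13, 7]


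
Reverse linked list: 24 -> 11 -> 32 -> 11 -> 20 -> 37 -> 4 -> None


Step 1: curr=24, set curr.next=prev(None) | reversed so far: 24
Step 2: curr=11, set curr.next=prev(24) | reversed so far: 11 -> 24
Step 3: curr=32, set curr.next=prev(11) | reversed so far: 32 -> 11 -> 24
Step 4: curr=11, set curr.next=prev(32) | reversed so far: 11 -> 32 -> 11 -> 24
Step 5: curr=20, set curr.next=prev(11) | reversed so far: 20 -> 11 -> 32 -> 11 -> 24
Step 6: curr=37, set curr.next=prev(20) | reversed so far: 37 -> 20 -> 11 -> 32 -> 11 -> 24
Step 7: curr=4, set curr.next=prev(37) | reversed so far: 4 -> 37 -> 20 -> 11 -> 32 -> 11 -> 24

4 -> 37 -> 20 -> 11 -> 32 -> 11 -> 24 -> None


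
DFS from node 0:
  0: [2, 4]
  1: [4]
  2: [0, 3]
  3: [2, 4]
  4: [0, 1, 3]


Visit 0, push [4, 2]
Visit 2, push [3]
Visit 3, push [4]
Visit 4, push [1]
Visit 1, push []

DFS order: [0, 2, 3, 4, 1]


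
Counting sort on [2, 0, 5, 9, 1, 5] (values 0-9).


Input: [2, 0, 5, 9, 1, 5]
Counts: [1, 1, 1, 0, 0, 2, 0, 0, 0, 1]

Sorted: [0, 1, 2, 5, 5, 9]


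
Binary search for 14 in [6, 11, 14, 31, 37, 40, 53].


Step 1: lo=0, hi=6, mid=3, val=31
Step 2: lo=0, hi=2, mid=1, val=11
Step 3: lo=2, hi=2, mid=2, val=14

Found at index 2


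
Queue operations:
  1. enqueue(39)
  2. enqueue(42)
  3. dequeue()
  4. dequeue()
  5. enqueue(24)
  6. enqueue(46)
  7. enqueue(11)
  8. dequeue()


enqueue(39) -> [39]
enqueue(42) -> [39, 42]
dequeue()->39, [42]
dequeue()->42, []
enqueue(24) -> [24]
enqueue(46) -> [24, 46]
enqueue(11) -> [24, 46, 11]
dequeue()->24, [46, 11]

Final queue: [46, 11]


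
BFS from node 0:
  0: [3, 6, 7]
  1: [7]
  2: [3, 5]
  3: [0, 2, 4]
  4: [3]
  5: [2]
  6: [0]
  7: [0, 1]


Visit 0, enqueue [3, 6, 7]
Visit 3, enqueue [2, 4]
Visit 6, enqueue []
Visit 7, enqueue [1]
Visit 2, enqueue [5]
Visit 4, enqueue []
Visit 1, enqueue []
Visit 5, enqueue []

BFS order: [0, 3, 6, 7, 2, 4, 1, 5]


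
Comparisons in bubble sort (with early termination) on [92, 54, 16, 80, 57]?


Algorithm: bubble sort (with early termination)
Input: [92, 54, 16, 80, 57]
Sorted: [16, 54, 57, 80, 92]

9


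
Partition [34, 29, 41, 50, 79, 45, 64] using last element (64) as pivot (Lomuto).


Pivot: 64
  34 <= 64: advance i (no swap)
  29 <= 64: advance i (no swap)
  41 <= 64: advance i (no swap)
  50 <= 64: advance i (no swap)
  45 <= 64: swap -> [34, 29, 41, 50, 45, 79, 64]
Place pivot at 5: [34, 29, 41, 50, 45, 64, 79]

Partitioned: [34, 29, 41, 50, 45, 64, 79]


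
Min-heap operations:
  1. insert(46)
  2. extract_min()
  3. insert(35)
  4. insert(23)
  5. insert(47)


insert(46) -> [46]
extract_min()->46, []
insert(35) -> [35]
insert(23) -> [23, 35]
insert(47) -> [23, 35, 47]

Final heap: [23, 35, 47]


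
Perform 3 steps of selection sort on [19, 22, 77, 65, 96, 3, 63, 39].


Initial: [19, 22, 77, 65, 96, 3, 63, 39]
Step 1: min=3 at 5
  Swap: [3, 22, 77, 65, 96, 19, 63, 39]
Step 2: min=19 at 5
  Swap: [3, 19, 77, 65, 96, 22, 63, 39]
Step 3: min=22 at 5
  Swap: [3, 19, 22, 65, 96, 77, 63, 39]

After 3 steps: [3, 19, 22, 65, 96, 77, 63, 39]


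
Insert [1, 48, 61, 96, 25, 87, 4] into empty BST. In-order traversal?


Insert 1: root
Insert 48: R from 1
Insert 61: R from 1 -> R from 48
Insert 96: R from 1 -> R from 48 -> R from 61
Insert 25: R from 1 -> L from 48
Insert 87: R from 1 -> R from 48 -> R from 61 -> L from 96
Insert 4: R from 1 -> L from 48 -> L from 25

In-order: [1, 4, 25, 48, 61, 87, 96]


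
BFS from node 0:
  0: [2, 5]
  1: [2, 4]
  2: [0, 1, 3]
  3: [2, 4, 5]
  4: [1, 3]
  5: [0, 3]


Visit 0, enqueue [2, 5]
Visit 2, enqueue [1, 3]
Visit 5, enqueue []
Visit 1, enqueue [4]
Visit 3, enqueue []
Visit 4, enqueue []

BFS order: [0, 2, 5, 1, 3, 4]


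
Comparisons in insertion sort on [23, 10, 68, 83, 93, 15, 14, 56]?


Algorithm: insertion sort
Input: [23, 10, 68, 83, 93, 15, 14, 56]
Sorted: [10, 14, 15, 23, 56, 68, 83, 93]

19


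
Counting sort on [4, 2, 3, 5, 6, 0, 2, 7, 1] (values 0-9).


Input: [4, 2, 3, 5, 6, 0, 2, 7, 1]
Counts: [1, 1, 2, 1, 1, 1, 1, 1, 0, 0]

Sorted: [0, 1, 2, 2, 3, 4, 5, 6, 7]


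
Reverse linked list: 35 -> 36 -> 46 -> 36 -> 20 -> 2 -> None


Step 1: curr=35, set curr.next=prev(None) | reversed so far: 35
Step 2: curr=36, set curr.next=prev(35) | reversed so far: 36 -> 35
Step 3: curr=46, set curr.next=prev(36) | reversed so far: 46 -> 36 -> 35
Step 4: curr=36, set curr.next=prev(46) | reversed so far: 36 -> 46 -> 36 -> 35
Step 5: curr=20, set curr.next=prev(36) | reversed so far: 20 -> 36 -> 46 -> 36 -> 35
Step 6: curr=2, set curr.next=prev(20) | reversed so far: 2 -> 20 -> 36 -> 46 -> 36 -> 35

2 -> 20 -> 36 -> 46 -> 36 -> 35 -> None


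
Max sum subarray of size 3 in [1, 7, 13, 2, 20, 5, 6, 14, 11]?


[0:3]: 21
[1:4]: 22
[2:5]: 35
[3:6]: 27
[4:7]: 31
[5:8]: 25
[6:9]: 31

Max: 35 at [2:5]


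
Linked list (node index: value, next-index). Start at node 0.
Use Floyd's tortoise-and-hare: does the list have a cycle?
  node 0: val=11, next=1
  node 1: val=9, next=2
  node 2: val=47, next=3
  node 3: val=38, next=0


Floyd's tortoise (slow, +1) and hare (fast, +2):
  init: slow=0, fast=0
  step 1: slow=1, fast=2
  step 2: slow=2, fast=0
  step 3: slow=3, fast=2
  step 4: slow=0, fast=0
  slow == fast at node 0: cycle detected

Cycle: yes


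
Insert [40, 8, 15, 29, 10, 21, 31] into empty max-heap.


Insert 40: [40]
Insert 8: [40, 8]
Insert 15: [40, 8, 15]
Insert 29: [40, 29, 15, 8]
Insert 10: [40, 29, 15, 8, 10]
Insert 21: [40, 29, 21, 8, 10, 15]
Insert 31: [40, 29, 31, 8, 10, 15, 21]

Final heap: [40, 29, 31, 8, 10, 15, 21]


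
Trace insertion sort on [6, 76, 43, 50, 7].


Initial: [6, 76, 43, 50, 7]
Insert 76: [6, 76, 43, 50, 7]
Insert 43: [6, 43, 76, 50, 7]
Insert 50: [6, 43, 50, 76, 7]
Insert 7: [6, 7, 43, 50, 76]

Sorted: [6, 7, 43, 50, 76]


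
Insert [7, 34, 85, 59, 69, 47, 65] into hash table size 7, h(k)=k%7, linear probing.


Insert 7: h=0 -> slot 0
Insert 34: h=6 -> slot 6
Insert 85: h=1 -> slot 1
Insert 59: h=3 -> slot 3
Insert 69: h=6, 3 probes -> slot 2
Insert 47: h=5 -> slot 5
Insert 65: h=2, 2 probes -> slot 4

Table: [7, 85, 69, 59, 65, 47, 34]


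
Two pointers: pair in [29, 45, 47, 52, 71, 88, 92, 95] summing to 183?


lo=0(29)+hi=7(95)=124
lo=1(45)+hi=7(95)=140
lo=2(47)+hi=7(95)=142
lo=3(52)+hi=7(95)=147
lo=4(71)+hi=7(95)=166
lo=5(88)+hi=7(95)=183

Yes: 88+95=183


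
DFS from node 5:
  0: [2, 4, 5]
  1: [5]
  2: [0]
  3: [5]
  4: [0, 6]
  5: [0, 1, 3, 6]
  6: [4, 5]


Visit 5, push [6, 3, 1, 0]
Visit 0, push [4, 2]
Visit 2, push []
Visit 4, push [6]
Visit 6, push []
Visit 1, push []
Visit 3, push []

DFS order: [5, 0, 2, 4, 6, 1, 3]


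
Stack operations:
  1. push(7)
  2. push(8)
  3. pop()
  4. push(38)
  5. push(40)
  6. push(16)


push(7) -> [7]
push(8) -> [7, 8]
pop()->8, [7]
push(38) -> [7, 38]
push(40) -> [7, 38, 40]
push(16) -> [7, 38, 40, 16]

Final stack: [7, 38, 40, 16]
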